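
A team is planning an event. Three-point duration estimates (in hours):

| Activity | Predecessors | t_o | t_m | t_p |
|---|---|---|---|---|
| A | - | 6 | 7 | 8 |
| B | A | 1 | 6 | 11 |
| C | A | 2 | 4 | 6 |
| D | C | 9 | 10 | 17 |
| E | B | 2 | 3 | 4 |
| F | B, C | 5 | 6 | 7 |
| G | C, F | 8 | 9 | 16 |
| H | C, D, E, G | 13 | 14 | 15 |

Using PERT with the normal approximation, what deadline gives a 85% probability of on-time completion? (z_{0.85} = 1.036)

te_A = (6 + 4·7 + 8)/6 = 42/6 = 7; σ²_A = ((8−6)/6)² = 0.111
te_B = (1 + 4·6 + 11)/6 = 36/6 = 6; σ²_B = ((11−1)/6)² = 2.778
te_C = (2 + 4·4 + 6)/6 = 24/6 = 4; σ²_C = ((6−2)/6)² = 0.444
te_D = (9 + 4·10 + 17)/6 = 66/6 = 11; σ²_D = ((17−9)/6)² = 1.778
te_E = (2 + 4·3 + 4)/6 = 18/6 = 3; σ²_E = ((4−2)/6)² = 0.111
te_F = (5 + 4·6 + 7)/6 = 36/6 = 6; σ²_F = ((7−5)/6)² = 0.111
te_G = (8 + 4·9 + 16)/6 = 60/6 = 10; σ²_G = ((16−8)/6)² = 1.778
te_H = (13 + 4·14 + 15)/6 = 84/6 = 14; σ²_H = ((15−13)/6)² = 0.111

Forward pass:
ES_A = 0; EF_A = 7
ES_B = 7; EF_B = 7+6 = 13
ES_C = 7; EF_C = 7+4 = 11
ES_D = 11; EF_D = 11+11 = 22
ES_E = 13; EF_E = 13+3 = 16
ES_F = max(EF_B=13, EF_C=11) = 13; EF_F = 13+6 = 19
ES_G = max(EF_C=11, EF_F=19) = 19; EF_G = 19+10 = 29
ES_H = max(EF_C=11, EF_D=22, EF_E=16, EF_G=29) = 29; EF_H = 29+14 = 43
Expected project duration μ = 43 hours. Critical path: A → B → F → G → H.

Variance along critical path = 0.111 + 2.778 + 0.111 + 1.778 + 0.111 = 4.889; σ = 2.211 hours.
D = μ + z·σ = 43 + 1.036·2.211 = 45.3 hours

45.3 hours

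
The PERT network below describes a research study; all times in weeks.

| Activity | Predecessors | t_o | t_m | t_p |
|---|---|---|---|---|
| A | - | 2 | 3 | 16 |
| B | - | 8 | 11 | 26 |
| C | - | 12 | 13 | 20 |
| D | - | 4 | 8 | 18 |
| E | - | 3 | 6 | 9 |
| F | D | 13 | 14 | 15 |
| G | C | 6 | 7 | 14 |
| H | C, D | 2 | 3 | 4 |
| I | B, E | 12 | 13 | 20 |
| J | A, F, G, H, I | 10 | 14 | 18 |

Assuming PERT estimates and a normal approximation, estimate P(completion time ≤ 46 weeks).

te_A = (2 + 4·3 + 16)/6 = 30/6 = 5; σ²_A = ((16−2)/6)² = 5.444
te_B = (8 + 4·11 + 26)/6 = 78/6 = 13; σ²_B = ((26−8)/6)² = 9.000
te_C = (12 + 4·13 + 20)/6 = 84/6 = 14; σ²_C = ((20−12)/6)² = 1.778
te_D = (4 + 4·8 + 18)/6 = 54/6 = 9; σ²_D = ((18−4)/6)² = 5.444
te_E = (3 + 4·6 + 9)/6 = 36/6 = 6; σ²_E = ((9−3)/6)² = 1.000
te_F = (13 + 4·14 + 15)/6 = 84/6 = 14; σ²_F = ((15−13)/6)² = 0.111
te_G = (6 + 4·7 + 14)/6 = 48/6 = 8; σ²_G = ((14−6)/6)² = 1.778
te_H = (2 + 4·3 + 4)/6 = 18/6 = 3; σ²_H = ((4−2)/6)² = 0.111
te_I = (12 + 4·13 + 20)/6 = 84/6 = 14; σ²_I = ((20−12)/6)² = 1.778
te_J = (10 + 4·14 + 18)/6 = 84/6 = 14; σ²_J = ((18−10)/6)² = 1.778

Forward pass:
ES_A = 0; EF_A = 5
ES_B = 0; EF_B = 13
ES_C = 0; EF_C = 14
ES_D = 0; EF_D = 9
ES_E = 0; EF_E = 6
ES_F = 9; EF_F = 9+14 = 23
ES_G = 14; EF_G = 14+8 = 22
ES_H = max(EF_C=14, EF_D=9) = 14; EF_H = 14+3 = 17
ES_I = max(EF_B=13, EF_E=6) = 13; EF_I = 13+14 = 27
ES_J = max(EF_A=5, EF_F=23, EF_G=22, EF_H=17, EF_I=27) = 27; EF_J = 27+14 = 41
Expected project duration μ = 41 weeks. Critical path: B → I → J.

Variance along critical path = 9.000 + 1.778 + 1.778 = 12.556; σ = √12.556 = 3.543 weeks.
Z = (46 − 41) / 3.543 = 1.411
P(T ≤ 46) = Φ(1.411) ≈ 0.921

0.921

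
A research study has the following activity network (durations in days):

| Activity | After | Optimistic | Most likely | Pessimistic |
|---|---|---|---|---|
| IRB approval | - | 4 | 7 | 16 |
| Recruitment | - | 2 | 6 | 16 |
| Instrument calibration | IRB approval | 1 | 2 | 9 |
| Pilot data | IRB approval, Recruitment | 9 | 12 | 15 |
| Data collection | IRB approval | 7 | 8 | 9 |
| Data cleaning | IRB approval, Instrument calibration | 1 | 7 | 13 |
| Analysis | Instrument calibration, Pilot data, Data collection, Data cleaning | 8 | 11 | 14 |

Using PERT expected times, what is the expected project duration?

31 days

te_IRB approval = (4 + 4·7 + 16)/6 = 48/6 = 8
te_Recruitment = (2 + 4·6 + 16)/6 = 42/6 = 7
te_Instrument calibration = (1 + 4·2 + 9)/6 = 18/6 = 3
te_Pilot data = (9 + 4·12 + 15)/6 = 72/6 = 12
te_Data collection = (7 + 4·8 + 9)/6 = 48/6 = 8
te_Data cleaning = (1 + 4·7 + 13)/6 = 42/6 = 7
te_Analysis = (8 + 4·11 + 14)/6 = 66/6 = 11

Forward pass:
ES_IRB approval = 0; EF_IRB approval = 8
ES_Recruitment = 0; EF_Recruitment = 7
ES_Instrument calibration = 8; EF_Instrument calibration = 8+3 = 11
ES_Pilot data = max(EF_IRB approval=8, EF_Recruitment=7) = 8; EF_Pilot data = 8+12 = 20
ES_Data collection = 8; EF_Data collection = 8+8 = 16
ES_Data cleaning = max(EF_IRB approval=8, EF_Instrument calibration=11) = 11; EF_Data cleaning = 11+7 = 18
ES_Analysis = max(EF_Instrument calibration=11, EF_Pilot data=20, EF_Data collection=16, EF_Data cleaning=18) = 20; EF_Analysis = 20+11 = 31
Expected project duration μ = 31 days. Critical path: IRB approval → Pilot data → Analysis.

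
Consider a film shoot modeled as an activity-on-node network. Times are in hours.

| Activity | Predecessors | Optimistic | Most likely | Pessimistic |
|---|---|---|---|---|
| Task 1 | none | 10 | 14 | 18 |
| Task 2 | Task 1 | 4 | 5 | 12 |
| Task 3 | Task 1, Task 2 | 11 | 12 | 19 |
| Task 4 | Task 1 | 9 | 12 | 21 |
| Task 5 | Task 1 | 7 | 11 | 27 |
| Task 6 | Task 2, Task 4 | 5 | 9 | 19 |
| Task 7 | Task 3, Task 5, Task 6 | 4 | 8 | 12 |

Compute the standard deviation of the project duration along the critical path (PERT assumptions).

3.61 hours

te_Task 1 = (10 + 4·14 + 18)/6 = 84/6 = 14; σ²_Task 1 = ((18−10)/6)² = 1.778
te_Task 2 = (4 + 4·5 + 12)/6 = 36/6 = 6; σ²_Task 2 = ((12−4)/6)² = 1.778
te_Task 3 = (11 + 4·12 + 19)/6 = 78/6 = 13; σ²_Task 3 = ((19−11)/6)² = 1.778
te_Task 4 = (9 + 4·12 + 21)/6 = 78/6 = 13; σ²_Task 4 = ((21−9)/6)² = 4.000
te_Task 5 = (7 + 4·11 + 27)/6 = 78/6 = 13; σ²_Task 5 = ((27−7)/6)² = 11.111
te_Task 6 = (5 + 4·9 + 19)/6 = 60/6 = 10; σ²_Task 6 = ((19−5)/6)² = 5.444
te_Task 7 = (4 + 4·8 + 12)/6 = 48/6 = 8; σ²_Task 7 = ((12−4)/6)² = 1.778

Forward pass:
ES_Task 1 = 0; EF_Task 1 = 14
ES_Task 2 = 14; EF_Task 2 = 14+6 = 20
ES_Task 3 = max(EF_Task 1=14, EF_Task 2=20) = 20; EF_Task 3 = 20+13 = 33
ES_Task 4 = 14; EF_Task 4 = 14+13 = 27
ES_Task 5 = 14; EF_Task 5 = 14+13 = 27
ES_Task 6 = max(EF_Task 2=20, EF_Task 4=27) = 27; EF_Task 6 = 27+10 = 37
ES_Task 7 = max(EF_Task 3=33, EF_Task 5=27, EF_Task 6=37) = 37; EF_Task 7 = 37+8 = 45
Expected project duration μ = 45 hours. Critical path: Task 1 → Task 4 → Task 6 → Task 7.

Variance along critical path = 1.778 + 4.000 + 5.444 + 1.778 = 13.000
σ = √13.000 = 3.606 hours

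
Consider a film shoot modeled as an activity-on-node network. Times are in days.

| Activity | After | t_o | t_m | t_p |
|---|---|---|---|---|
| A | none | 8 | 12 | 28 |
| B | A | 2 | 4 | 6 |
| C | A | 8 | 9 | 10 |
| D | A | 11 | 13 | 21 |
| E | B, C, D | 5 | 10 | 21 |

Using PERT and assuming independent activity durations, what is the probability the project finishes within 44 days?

te_A = (8 + 4·12 + 28)/6 = 84/6 = 14; σ²_A = ((28−8)/6)² = 11.111
te_B = (2 + 4·4 + 6)/6 = 24/6 = 4; σ²_B = ((6−2)/6)² = 0.444
te_C = (8 + 4·9 + 10)/6 = 54/6 = 9; σ²_C = ((10−8)/6)² = 0.111
te_D = (11 + 4·13 + 21)/6 = 84/6 = 14; σ²_D = ((21−11)/6)² = 2.778
te_E = (5 + 4·10 + 21)/6 = 66/6 = 11; σ²_E = ((21−5)/6)² = 7.111

Forward pass:
ES_A = 0; EF_A = 14
ES_B = 14; EF_B = 14+4 = 18
ES_C = 14; EF_C = 14+9 = 23
ES_D = 14; EF_D = 14+14 = 28
ES_E = max(EF_B=18, EF_C=23, EF_D=28) = 28; EF_E = 28+11 = 39
Expected project duration μ = 39 days. Critical path: A → D → E.

Variance along critical path = 11.111 + 2.778 + 7.111 = 21.000; σ = √21.000 = 4.583 days.
Z = (44 − 39) / 4.583 = 1.091
P(T ≤ 44) = Φ(1.091) ≈ 0.862

0.862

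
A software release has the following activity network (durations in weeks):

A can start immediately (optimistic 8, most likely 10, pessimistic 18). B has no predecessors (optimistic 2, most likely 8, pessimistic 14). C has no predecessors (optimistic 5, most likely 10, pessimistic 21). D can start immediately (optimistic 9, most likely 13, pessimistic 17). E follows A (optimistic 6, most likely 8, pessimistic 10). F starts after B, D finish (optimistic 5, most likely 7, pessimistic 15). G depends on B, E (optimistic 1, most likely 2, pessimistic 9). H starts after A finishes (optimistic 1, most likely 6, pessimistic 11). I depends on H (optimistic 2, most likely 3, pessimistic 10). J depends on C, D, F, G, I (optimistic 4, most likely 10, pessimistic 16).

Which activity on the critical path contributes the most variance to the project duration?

te_A = (8 + 4·10 + 18)/6 = 66/6 = 11; σ²_A = ((18−8)/6)² = 2.778
te_B = (2 + 4·8 + 14)/6 = 48/6 = 8; σ²_B = ((14−2)/6)² = 4.000
te_C = (5 + 4·10 + 21)/6 = 66/6 = 11; σ²_C = ((21−5)/6)² = 7.111
te_D = (9 + 4·13 + 17)/6 = 78/6 = 13; σ²_D = ((17−9)/6)² = 1.778
te_E = (6 + 4·8 + 10)/6 = 48/6 = 8; σ²_E = ((10−6)/6)² = 0.444
te_F = (5 + 4·7 + 15)/6 = 48/6 = 8; σ²_F = ((15−5)/6)² = 2.778
te_G = (1 + 4·2 + 9)/6 = 18/6 = 3; σ²_G = ((9−1)/6)² = 1.778
te_H = (1 + 4·6 + 11)/6 = 36/6 = 6; σ²_H = ((11−1)/6)² = 2.778
te_I = (2 + 4·3 + 10)/6 = 24/6 = 4; σ²_I = ((10−2)/6)² = 1.778
te_J = (4 + 4·10 + 16)/6 = 60/6 = 10; σ²_J = ((16−4)/6)² = 4.000

Forward pass:
ES_A = 0; EF_A = 11
ES_B = 0; EF_B = 8
ES_C = 0; EF_C = 11
ES_D = 0; EF_D = 13
ES_E = 11; EF_E = 11+8 = 19
ES_F = max(EF_B=8, EF_D=13) = 13; EF_F = 13+8 = 21
ES_G = max(EF_B=8, EF_E=19) = 19; EF_G = 19+3 = 22
ES_H = 11; EF_H = 11+6 = 17
ES_I = 17; EF_I = 17+4 = 21
ES_J = max(EF_C=11, EF_D=13, EF_F=21, EF_G=22, EF_I=21) = 22; EF_J = 22+10 = 32
Expected project duration μ = 32 weeks. Critical path: A → E → G → J.

Variances on critical path: σ²_A=2.778, σ²_E=0.444, σ²_G=1.778, σ²_J=4.000.
Largest is σ²_J = 4.000.

J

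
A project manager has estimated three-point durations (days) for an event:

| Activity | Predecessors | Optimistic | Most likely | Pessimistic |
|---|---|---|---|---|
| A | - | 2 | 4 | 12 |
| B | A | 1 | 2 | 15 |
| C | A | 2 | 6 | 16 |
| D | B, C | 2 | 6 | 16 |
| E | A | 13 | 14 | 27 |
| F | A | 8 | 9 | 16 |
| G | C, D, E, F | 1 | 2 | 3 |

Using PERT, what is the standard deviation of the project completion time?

te_A = (2 + 4·4 + 12)/6 = 30/6 = 5; σ²_A = ((12−2)/6)² = 2.778
te_B = (1 + 4·2 + 15)/6 = 24/6 = 4; σ²_B = ((15−1)/6)² = 5.444
te_C = (2 + 4·6 + 16)/6 = 42/6 = 7; σ²_C = ((16−2)/6)² = 5.444
te_D = (2 + 4·6 + 16)/6 = 42/6 = 7; σ²_D = ((16−2)/6)² = 5.444
te_E = (13 + 4·14 + 27)/6 = 96/6 = 16; σ²_E = ((27−13)/6)² = 5.444
te_F = (8 + 4·9 + 16)/6 = 60/6 = 10; σ²_F = ((16−8)/6)² = 1.778
te_G = (1 + 4·2 + 3)/6 = 12/6 = 2; σ²_G = ((3−1)/6)² = 0.111

Forward pass:
ES_A = 0; EF_A = 5
ES_B = 5; EF_B = 5+4 = 9
ES_C = 5; EF_C = 5+7 = 12
ES_D = max(EF_B=9, EF_C=12) = 12; EF_D = 12+7 = 19
ES_E = 5; EF_E = 5+16 = 21
ES_F = 5; EF_F = 5+10 = 15
ES_G = max(EF_C=12, EF_D=19, EF_E=21, EF_F=15) = 21; EF_G = 21+2 = 23
Expected project duration μ = 23 days. Critical path: A → E → G.

Variance along critical path = 2.778 + 5.444 + 0.111 = 8.333
σ = √8.333 = 2.887 days

2.89 days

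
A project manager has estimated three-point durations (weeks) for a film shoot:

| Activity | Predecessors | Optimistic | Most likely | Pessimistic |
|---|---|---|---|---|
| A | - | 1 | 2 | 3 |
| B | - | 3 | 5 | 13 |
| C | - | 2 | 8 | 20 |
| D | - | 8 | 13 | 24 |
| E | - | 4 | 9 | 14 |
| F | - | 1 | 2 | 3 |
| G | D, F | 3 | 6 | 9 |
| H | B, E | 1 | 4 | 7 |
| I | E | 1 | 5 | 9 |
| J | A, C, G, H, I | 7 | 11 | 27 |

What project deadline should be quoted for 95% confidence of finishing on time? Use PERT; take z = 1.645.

te_A = (1 + 4·2 + 3)/6 = 12/6 = 2; σ²_A = ((3−1)/6)² = 0.111
te_B = (3 + 4·5 + 13)/6 = 36/6 = 6; σ²_B = ((13−3)/6)² = 2.778
te_C = (2 + 4·8 + 20)/6 = 54/6 = 9; σ²_C = ((20−2)/6)² = 9.000
te_D = (8 + 4·13 + 24)/6 = 84/6 = 14; σ²_D = ((24−8)/6)² = 7.111
te_E = (4 + 4·9 + 14)/6 = 54/6 = 9; σ²_E = ((14−4)/6)² = 2.778
te_F = (1 + 4·2 + 3)/6 = 12/6 = 2; σ²_F = ((3−1)/6)² = 0.111
te_G = (3 + 4·6 + 9)/6 = 36/6 = 6; σ²_G = ((9−3)/6)² = 1.000
te_H = (1 + 4·4 + 7)/6 = 24/6 = 4; σ²_H = ((7−1)/6)² = 1.000
te_I = (1 + 4·5 + 9)/6 = 30/6 = 5; σ²_I = ((9−1)/6)² = 1.778
te_J = (7 + 4·11 + 27)/6 = 78/6 = 13; σ²_J = ((27−7)/6)² = 11.111

Forward pass:
ES_A = 0; EF_A = 2
ES_B = 0; EF_B = 6
ES_C = 0; EF_C = 9
ES_D = 0; EF_D = 14
ES_E = 0; EF_E = 9
ES_F = 0; EF_F = 2
ES_G = max(EF_D=14, EF_F=2) = 14; EF_G = 14+6 = 20
ES_H = max(EF_B=6, EF_E=9) = 9; EF_H = 9+4 = 13
ES_I = 9; EF_I = 9+5 = 14
ES_J = max(EF_A=2, EF_C=9, EF_G=20, EF_H=13, EF_I=14) = 20; EF_J = 20+13 = 33
Expected project duration μ = 33 weeks. Critical path: D → G → J.

Variance along critical path = 7.111 + 1.000 + 11.111 = 19.222; σ = 4.384 weeks.
D = μ + z·σ = 33 + 1.645·4.384 = 40.2 weeks

40.2 weeks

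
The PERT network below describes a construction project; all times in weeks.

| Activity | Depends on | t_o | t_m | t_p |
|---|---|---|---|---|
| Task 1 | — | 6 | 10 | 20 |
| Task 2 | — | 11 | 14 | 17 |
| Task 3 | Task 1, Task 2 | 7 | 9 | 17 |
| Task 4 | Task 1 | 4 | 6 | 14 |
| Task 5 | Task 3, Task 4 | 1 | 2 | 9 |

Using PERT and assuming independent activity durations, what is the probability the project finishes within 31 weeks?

te_Task 1 = (6 + 4·10 + 20)/6 = 66/6 = 11; σ²_Task 1 = ((20−6)/6)² = 5.444
te_Task 2 = (11 + 4·14 + 17)/6 = 84/6 = 14; σ²_Task 2 = ((17−11)/6)² = 1.000
te_Task 3 = (7 + 4·9 + 17)/6 = 60/6 = 10; σ²_Task 3 = ((17−7)/6)² = 2.778
te_Task 4 = (4 + 4·6 + 14)/6 = 42/6 = 7; σ²_Task 4 = ((14−4)/6)² = 2.778
te_Task 5 = (1 + 4·2 + 9)/6 = 18/6 = 3; σ²_Task 5 = ((9−1)/6)² = 1.778

Forward pass:
ES_Task 1 = 0; EF_Task 1 = 11
ES_Task 2 = 0; EF_Task 2 = 14
ES_Task 3 = max(EF_Task 1=11, EF_Task 2=14) = 14; EF_Task 3 = 14+10 = 24
ES_Task 4 = 11; EF_Task 4 = 11+7 = 18
ES_Task 5 = max(EF_Task 3=24, EF_Task 4=18) = 24; EF_Task 5 = 24+3 = 27
Expected project duration μ = 27 weeks. Critical path: Task 2 → Task 3 → Task 5.

Variance along critical path = 1.000 + 2.778 + 1.778 = 5.556; σ = √5.556 = 2.357 weeks.
Z = (31 − 27) / 2.357 = 1.697
P(T ≤ 31) = Φ(1.697) ≈ 0.955

0.955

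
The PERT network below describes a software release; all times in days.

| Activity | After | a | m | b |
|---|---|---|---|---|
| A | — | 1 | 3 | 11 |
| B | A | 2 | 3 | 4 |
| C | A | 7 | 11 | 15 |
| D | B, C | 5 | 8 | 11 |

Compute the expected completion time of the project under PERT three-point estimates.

23 days

te_A = (1 + 4·3 + 11)/6 = 24/6 = 4
te_B = (2 + 4·3 + 4)/6 = 18/6 = 3
te_C = (7 + 4·11 + 15)/6 = 66/6 = 11
te_D = (5 + 4·8 + 11)/6 = 48/6 = 8

Forward pass:
ES_A = 0; EF_A = 4
ES_B = 4; EF_B = 4+3 = 7
ES_C = 4; EF_C = 4+11 = 15
ES_D = max(EF_B=7, EF_C=15) = 15; EF_D = 15+8 = 23
Expected project duration μ = 23 days. Critical path: A → C → D.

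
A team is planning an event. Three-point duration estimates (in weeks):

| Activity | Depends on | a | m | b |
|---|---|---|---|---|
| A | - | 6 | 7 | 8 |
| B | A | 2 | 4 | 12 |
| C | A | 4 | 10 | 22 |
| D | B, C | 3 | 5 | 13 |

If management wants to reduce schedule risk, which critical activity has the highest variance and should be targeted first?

C

te_A = (6 + 4·7 + 8)/6 = 42/6 = 7; σ²_A = ((8−6)/6)² = 0.111
te_B = (2 + 4·4 + 12)/6 = 30/6 = 5; σ²_B = ((12−2)/6)² = 2.778
te_C = (4 + 4·10 + 22)/6 = 66/6 = 11; σ²_C = ((22−4)/6)² = 9.000
te_D = (3 + 4·5 + 13)/6 = 36/6 = 6; σ²_D = ((13−3)/6)² = 2.778

Forward pass:
ES_A = 0; EF_A = 7
ES_B = 7; EF_B = 7+5 = 12
ES_C = 7; EF_C = 7+11 = 18
ES_D = max(EF_B=12, EF_C=18) = 18; EF_D = 18+6 = 24
Expected project duration μ = 24 weeks. Critical path: A → C → D.

Variances on critical path: σ²_A=0.111, σ²_C=9.000, σ²_D=2.778.
Largest is σ²_C = 9.000.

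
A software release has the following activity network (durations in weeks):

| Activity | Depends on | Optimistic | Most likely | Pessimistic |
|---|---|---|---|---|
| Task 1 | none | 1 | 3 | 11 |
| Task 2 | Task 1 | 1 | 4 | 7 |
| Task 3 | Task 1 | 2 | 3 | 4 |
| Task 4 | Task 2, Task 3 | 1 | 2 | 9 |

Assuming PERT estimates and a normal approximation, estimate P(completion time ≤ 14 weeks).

0.898

te_Task 1 = (1 + 4·3 + 11)/6 = 24/6 = 4; σ²_Task 1 = ((11−1)/6)² = 2.778
te_Task 2 = (1 + 4·4 + 7)/6 = 24/6 = 4; σ²_Task 2 = ((7−1)/6)² = 1.000
te_Task 3 = (2 + 4·3 + 4)/6 = 18/6 = 3; σ²_Task 3 = ((4−2)/6)² = 0.111
te_Task 4 = (1 + 4·2 + 9)/6 = 18/6 = 3; σ²_Task 4 = ((9−1)/6)² = 1.778

Forward pass:
ES_Task 1 = 0; EF_Task 1 = 4
ES_Task 2 = 4; EF_Task 2 = 4+4 = 8
ES_Task 3 = 4; EF_Task 3 = 4+3 = 7
ES_Task 4 = max(EF_Task 2=8, EF_Task 3=7) = 8; EF_Task 4 = 8+3 = 11
Expected project duration μ = 11 weeks. Critical path: Task 1 → Task 2 → Task 4.

Variance along critical path = 2.778 + 1.000 + 1.778 = 5.556; σ = √5.556 = 2.357 weeks.
Z = (14 − 11) / 2.357 = 1.273
P(T ≤ 14) = Φ(1.273) ≈ 0.898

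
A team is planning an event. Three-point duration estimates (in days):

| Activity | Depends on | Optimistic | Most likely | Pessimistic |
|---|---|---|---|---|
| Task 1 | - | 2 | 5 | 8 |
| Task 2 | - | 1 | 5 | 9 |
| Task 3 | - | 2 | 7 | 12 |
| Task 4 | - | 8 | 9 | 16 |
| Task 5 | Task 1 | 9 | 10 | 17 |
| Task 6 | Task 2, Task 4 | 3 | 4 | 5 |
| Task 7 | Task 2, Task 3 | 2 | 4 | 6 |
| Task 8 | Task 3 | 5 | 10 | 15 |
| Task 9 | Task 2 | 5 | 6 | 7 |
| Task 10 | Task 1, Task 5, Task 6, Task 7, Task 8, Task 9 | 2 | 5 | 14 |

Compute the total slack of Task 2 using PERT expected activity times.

te_Task 1 = (2 + 4·5 + 8)/6 = 30/6 = 5
te_Task 2 = (1 + 4·5 + 9)/6 = 30/6 = 5
te_Task 3 = (2 + 4·7 + 12)/6 = 42/6 = 7
te_Task 4 = (8 + 4·9 + 16)/6 = 60/6 = 10
te_Task 5 = (9 + 4·10 + 17)/6 = 66/6 = 11
te_Task 6 = (3 + 4·4 + 5)/6 = 24/6 = 4
te_Task 7 = (2 + 4·4 + 6)/6 = 24/6 = 4
te_Task 8 = (5 + 4·10 + 15)/6 = 60/6 = 10
te_Task 9 = (5 + 4·6 + 7)/6 = 36/6 = 6
te_Task 10 = (2 + 4·5 + 14)/6 = 36/6 = 6

Forward pass:
ES_Task 1 = 0; EF_Task 1 = 5
ES_Task 2 = 0; EF_Task 2 = 5
ES_Task 3 = 0; EF_Task 3 = 7
ES_Task 4 = 0; EF_Task 4 = 10
ES_Task 5 = 5; EF_Task 5 = 5+11 = 16
ES_Task 6 = max(EF_Task 2=5, EF_Task 4=10) = 10; EF_Task 6 = 10+4 = 14
ES_Task 7 = max(EF_Task 2=5, EF_Task 3=7) = 7; EF_Task 7 = 7+4 = 11
ES_Task 8 = 7; EF_Task 8 = 7+10 = 17
ES_Task 9 = 5; EF_Task 9 = 5+6 = 11
ES_Task 10 = max(EF_Task 1=5, EF_Task 5=16, EF_Task 6=14, EF_Task 7=11, EF_Task 8=17, EF_Task 9=11) = 17; EF_Task 10 = 17+6 = 23
Expected project duration μ = 23 days. Critical path: Task 3 → Task 8 → Task 10.

Backward pass:
LF_Task 10 = 23; LS_Task 10 = 23−6 = 17
LF_Task 9 = LS_Task 10 = 17; LS_Task 9 = 17−6 = 11
LF_Task 8 = LS_Task 10 = 17; LS_Task 8 = 17−10 = 7
LF_Task 7 = LS_Task 10 = 17; LS_Task 7 = 17−4 = 13
LF_Task 6 = LS_Task 10 = 17; LS_Task 6 = 17−4 = 13
LF_Task 5 = LS_Task 10 = 17; LS_Task 5 = 17−11 = 6
LF_Task 4 = LS_Task 6 = 13; LS_Task 4 = 13−10 = 3
LF_Task 3 = min(LS_Task 7=13, LS_Task 8=7) = 7; LS_Task 3 = 7−7 = 0
LF_Task 2 = min(LS_Task 6=13, LS_Task 7=13, LS_Task 9=11) = 11; LS_Task 2 = 11−5 = 6
LF_Task 1 = min(LS_Task 5=6, LS_Task 10=17) = 6; LS_Task 1 = 6−5 = 1
Slack_Task 2 = LS_Task 2 − ES_Task 2 = 6 − 0 = 6

6 days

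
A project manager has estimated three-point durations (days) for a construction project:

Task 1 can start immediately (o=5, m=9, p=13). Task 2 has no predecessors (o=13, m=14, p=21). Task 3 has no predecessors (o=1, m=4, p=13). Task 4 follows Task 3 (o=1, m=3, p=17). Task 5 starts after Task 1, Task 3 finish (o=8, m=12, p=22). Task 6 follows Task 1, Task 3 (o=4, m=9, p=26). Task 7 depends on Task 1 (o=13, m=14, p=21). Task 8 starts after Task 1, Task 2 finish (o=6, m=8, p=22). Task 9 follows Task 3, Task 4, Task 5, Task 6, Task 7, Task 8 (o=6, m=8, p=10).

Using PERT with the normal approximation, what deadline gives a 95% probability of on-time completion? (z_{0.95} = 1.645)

38.0 days

te_Task 1 = (5 + 4·9 + 13)/6 = 54/6 = 9; σ²_Task 1 = ((13−5)/6)² = 1.778
te_Task 2 = (13 + 4·14 + 21)/6 = 90/6 = 15; σ²_Task 2 = ((21−13)/6)² = 1.778
te_Task 3 = (1 + 4·4 + 13)/6 = 30/6 = 5; σ²_Task 3 = ((13−1)/6)² = 4.000
te_Task 4 = (1 + 4·3 + 17)/6 = 30/6 = 5; σ²_Task 4 = ((17−1)/6)² = 7.111
te_Task 5 = (8 + 4·12 + 22)/6 = 78/6 = 13; σ²_Task 5 = ((22−8)/6)² = 5.444
te_Task 6 = (4 + 4·9 + 26)/6 = 66/6 = 11; σ²_Task 6 = ((26−4)/6)² = 13.444
te_Task 7 = (13 + 4·14 + 21)/6 = 90/6 = 15; σ²_Task 7 = ((21−13)/6)² = 1.778
te_Task 8 = (6 + 4·8 + 22)/6 = 60/6 = 10; σ²_Task 8 = ((22−6)/6)² = 7.111
te_Task 9 = (6 + 4·8 + 10)/6 = 48/6 = 8; σ²_Task 9 = ((10−6)/6)² = 0.444

Forward pass:
ES_Task 1 = 0; EF_Task 1 = 9
ES_Task 2 = 0; EF_Task 2 = 15
ES_Task 3 = 0; EF_Task 3 = 5
ES_Task 4 = 5; EF_Task 4 = 5+5 = 10
ES_Task 5 = max(EF_Task 1=9, EF_Task 3=5) = 9; EF_Task 5 = 9+13 = 22
ES_Task 6 = max(EF_Task 1=9, EF_Task 3=5) = 9; EF_Task 6 = 9+11 = 20
ES_Task 7 = 9; EF_Task 7 = 9+15 = 24
ES_Task 8 = max(EF_Task 1=9, EF_Task 2=15) = 15; EF_Task 8 = 15+10 = 25
ES_Task 9 = max(EF_Task 3=5, EF_Task 4=10, EF_Task 5=22, EF_Task 6=20, EF_Task 7=24, EF_Task 8=25) = 25; EF_Task 9 = 25+8 = 33
Expected project duration μ = 33 days. Critical path: Task 2 → Task 8 → Task 9.

Variance along critical path = 1.778 + 7.111 + 0.444 = 9.333; σ = 3.055 days.
D = μ + z·σ = 33 + 1.645·3.055 = 38.0 days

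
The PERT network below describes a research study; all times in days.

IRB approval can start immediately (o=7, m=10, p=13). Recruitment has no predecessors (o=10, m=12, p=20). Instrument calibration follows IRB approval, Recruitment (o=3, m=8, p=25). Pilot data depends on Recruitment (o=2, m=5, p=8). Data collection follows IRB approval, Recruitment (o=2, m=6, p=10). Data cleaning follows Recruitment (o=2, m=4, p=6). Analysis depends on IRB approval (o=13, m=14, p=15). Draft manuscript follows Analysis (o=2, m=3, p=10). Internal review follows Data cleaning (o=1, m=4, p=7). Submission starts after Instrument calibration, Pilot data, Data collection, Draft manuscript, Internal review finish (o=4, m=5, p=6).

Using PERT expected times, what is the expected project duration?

te_IRB approval = (7 + 4·10 + 13)/6 = 60/6 = 10
te_Recruitment = (10 + 4·12 + 20)/6 = 78/6 = 13
te_Instrument calibration = (3 + 4·8 + 25)/6 = 60/6 = 10
te_Pilot data = (2 + 4·5 + 8)/6 = 30/6 = 5
te_Data collection = (2 + 4·6 + 10)/6 = 36/6 = 6
te_Data cleaning = (2 + 4·4 + 6)/6 = 24/6 = 4
te_Analysis = (13 + 4·14 + 15)/6 = 84/6 = 14
te_Draft manuscript = (2 + 4·3 + 10)/6 = 24/6 = 4
te_Internal review = (1 + 4·4 + 7)/6 = 24/6 = 4
te_Submission = (4 + 4·5 + 6)/6 = 30/6 = 5

Forward pass:
ES_IRB approval = 0; EF_IRB approval = 10
ES_Recruitment = 0; EF_Recruitment = 13
ES_Instrument calibration = max(EF_IRB approval=10, EF_Recruitment=13) = 13; EF_Instrument calibration = 13+10 = 23
ES_Pilot data = 13; EF_Pilot data = 13+5 = 18
ES_Data collection = max(EF_IRB approval=10, EF_Recruitment=13) = 13; EF_Data collection = 13+6 = 19
ES_Data cleaning = 13; EF_Data cleaning = 13+4 = 17
ES_Analysis = 10; EF_Analysis = 10+14 = 24
ES_Draft manuscript = 24; EF_Draft manuscript = 24+4 = 28
ES_Internal review = 17; EF_Internal review = 17+4 = 21
ES_Submission = max(EF_Instrument calibration=23, EF_Pilot data=18, EF_Data collection=19, EF_Draft manuscript=28, EF_Internal review=21) = 28; EF_Submission = 28+5 = 33
Expected project duration μ = 33 days. Critical path: IRB approval → Analysis → Draft manuscript → Submission.

33 days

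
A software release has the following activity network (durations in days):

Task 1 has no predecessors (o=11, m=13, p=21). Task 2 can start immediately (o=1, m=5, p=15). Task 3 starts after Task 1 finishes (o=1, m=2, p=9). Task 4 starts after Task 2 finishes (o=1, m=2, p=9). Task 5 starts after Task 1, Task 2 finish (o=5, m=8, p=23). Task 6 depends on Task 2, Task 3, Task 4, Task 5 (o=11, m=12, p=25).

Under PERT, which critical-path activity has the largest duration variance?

te_Task 1 = (11 + 4·13 + 21)/6 = 84/6 = 14; σ²_Task 1 = ((21−11)/6)² = 2.778
te_Task 2 = (1 + 4·5 + 15)/6 = 36/6 = 6; σ²_Task 2 = ((15−1)/6)² = 5.444
te_Task 3 = (1 + 4·2 + 9)/6 = 18/6 = 3; σ²_Task 3 = ((9−1)/6)² = 1.778
te_Task 4 = (1 + 4·2 + 9)/6 = 18/6 = 3; σ²_Task 4 = ((9−1)/6)² = 1.778
te_Task 5 = (5 + 4·8 + 23)/6 = 60/6 = 10; σ²_Task 5 = ((23−5)/6)² = 9.000
te_Task 6 = (11 + 4·12 + 25)/6 = 84/6 = 14; σ²_Task 6 = ((25−11)/6)² = 5.444

Forward pass:
ES_Task 1 = 0; EF_Task 1 = 14
ES_Task 2 = 0; EF_Task 2 = 6
ES_Task 3 = 14; EF_Task 3 = 14+3 = 17
ES_Task 4 = 6; EF_Task 4 = 6+3 = 9
ES_Task 5 = max(EF_Task 1=14, EF_Task 2=6) = 14; EF_Task 5 = 14+10 = 24
ES_Task 6 = max(EF_Task 2=6, EF_Task 3=17, EF_Task 4=9, EF_Task 5=24) = 24; EF_Task 6 = 24+14 = 38
Expected project duration μ = 38 days. Critical path: Task 1 → Task 5 → Task 6.

Variances on critical path: σ²_Task 1=2.778, σ²_Task 5=9.000, σ²_Task 6=5.444.
Largest is σ²_Task 5 = 9.000.

Task 5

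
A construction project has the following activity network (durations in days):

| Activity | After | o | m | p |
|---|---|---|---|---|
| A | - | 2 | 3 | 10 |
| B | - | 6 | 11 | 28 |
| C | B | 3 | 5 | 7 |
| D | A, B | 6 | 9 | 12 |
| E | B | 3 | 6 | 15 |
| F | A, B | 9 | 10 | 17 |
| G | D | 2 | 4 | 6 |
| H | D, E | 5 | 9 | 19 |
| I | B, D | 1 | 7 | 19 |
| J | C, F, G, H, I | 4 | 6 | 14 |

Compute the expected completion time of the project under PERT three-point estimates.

39 days

te_A = (2 + 4·3 + 10)/6 = 24/6 = 4
te_B = (6 + 4·11 + 28)/6 = 78/6 = 13
te_C = (3 + 4·5 + 7)/6 = 30/6 = 5
te_D = (6 + 4·9 + 12)/6 = 54/6 = 9
te_E = (3 + 4·6 + 15)/6 = 42/6 = 7
te_F = (9 + 4·10 + 17)/6 = 66/6 = 11
te_G = (2 + 4·4 + 6)/6 = 24/6 = 4
te_H = (5 + 4·9 + 19)/6 = 60/6 = 10
te_I = (1 + 4·7 + 19)/6 = 48/6 = 8
te_J = (4 + 4·6 + 14)/6 = 42/6 = 7

Forward pass:
ES_A = 0; EF_A = 4
ES_B = 0; EF_B = 13
ES_C = 13; EF_C = 13+5 = 18
ES_D = max(EF_A=4, EF_B=13) = 13; EF_D = 13+9 = 22
ES_E = 13; EF_E = 13+7 = 20
ES_F = max(EF_A=4, EF_B=13) = 13; EF_F = 13+11 = 24
ES_G = 22; EF_G = 22+4 = 26
ES_H = max(EF_D=22, EF_E=20) = 22; EF_H = 22+10 = 32
ES_I = max(EF_B=13, EF_D=22) = 22; EF_I = 22+8 = 30
ES_J = max(EF_C=18, EF_F=24, EF_G=26, EF_H=32, EF_I=30) = 32; EF_J = 32+7 = 39
Expected project duration μ = 39 days. Critical path: B → D → H → J.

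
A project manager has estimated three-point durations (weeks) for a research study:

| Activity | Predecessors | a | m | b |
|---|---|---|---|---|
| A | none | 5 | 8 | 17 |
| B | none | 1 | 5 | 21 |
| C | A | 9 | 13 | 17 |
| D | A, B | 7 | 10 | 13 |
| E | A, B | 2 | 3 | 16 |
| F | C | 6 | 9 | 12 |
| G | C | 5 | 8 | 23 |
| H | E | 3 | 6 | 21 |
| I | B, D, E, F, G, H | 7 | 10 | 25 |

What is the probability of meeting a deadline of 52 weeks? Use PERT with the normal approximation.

0.950

te_A = (5 + 4·8 + 17)/6 = 54/6 = 9; σ²_A = ((17−5)/6)² = 4.000
te_B = (1 + 4·5 + 21)/6 = 42/6 = 7; σ²_B = ((21−1)/6)² = 11.111
te_C = (9 + 4·13 + 17)/6 = 78/6 = 13; σ²_C = ((17−9)/6)² = 1.778
te_D = (7 + 4·10 + 13)/6 = 60/6 = 10; σ²_D = ((13−7)/6)² = 1.000
te_E = (2 + 4·3 + 16)/6 = 30/6 = 5; σ²_E = ((16−2)/6)² = 5.444
te_F = (6 + 4·9 + 12)/6 = 54/6 = 9; σ²_F = ((12−6)/6)² = 1.000
te_G = (5 + 4·8 + 23)/6 = 60/6 = 10; σ²_G = ((23−5)/6)² = 9.000
te_H = (3 + 4·6 + 21)/6 = 48/6 = 8; σ²_H = ((21−3)/6)² = 9.000
te_I = (7 + 4·10 + 25)/6 = 72/6 = 12; σ²_I = ((25−7)/6)² = 9.000

Forward pass:
ES_A = 0; EF_A = 9
ES_B = 0; EF_B = 7
ES_C = 9; EF_C = 9+13 = 22
ES_D = max(EF_A=9, EF_B=7) = 9; EF_D = 9+10 = 19
ES_E = max(EF_A=9, EF_B=7) = 9; EF_E = 9+5 = 14
ES_F = 22; EF_F = 22+9 = 31
ES_G = 22; EF_G = 22+10 = 32
ES_H = 14; EF_H = 14+8 = 22
ES_I = max(EF_B=7, EF_D=19, EF_E=14, EF_F=31, EF_G=32, EF_H=22) = 32; EF_I = 32+12 = 44
Expected project duration μ = 44 weeks. Critical path: A → C → G → I.

Variance along critical path = 4.000 + 1.778 + 9.000 + 9.000 = 23.778; σ = √23.778 = 4.876 weeks.
Z = (52 − 44) / 4.876 = 1.641
P(T ≤ 52) = Φ(1.641) ≈ 0.950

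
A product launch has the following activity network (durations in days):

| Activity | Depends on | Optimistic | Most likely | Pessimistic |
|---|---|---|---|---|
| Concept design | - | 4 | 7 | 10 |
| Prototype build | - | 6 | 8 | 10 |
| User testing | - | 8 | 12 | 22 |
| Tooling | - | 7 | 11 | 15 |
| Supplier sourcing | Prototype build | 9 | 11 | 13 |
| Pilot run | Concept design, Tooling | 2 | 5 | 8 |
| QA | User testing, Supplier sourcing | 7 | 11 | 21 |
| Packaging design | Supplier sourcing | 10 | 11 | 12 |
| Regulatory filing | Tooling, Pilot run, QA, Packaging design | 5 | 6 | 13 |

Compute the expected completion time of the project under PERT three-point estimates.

38 days

te_Concept design = (4 + 4·7 + 10)/6 = 42/6 = 7
te_Prototype build = (6 + 4·8 + 10)/6 = 48/6 = 8
te_User testing = (8 + 4·12 + 22)/6 = 78/6 = 13
te_Tooling = (7 + 4·11 + 15)/6 = 66/6 = 11
te_Supplier sourcing = (9 + 4·11 + 13)/6 = 66/6 = 11
te_Pilot run = (2 + 4·5 + 8)/6 = 30/6 = 5
te_QA = (7 + 4·11 + 21)/6 = 72/6 = 12
te_Packaging design = (10 + 4·11 + 12)/6 = 66/6 = 11
te_Regulatory filing = (5 + 4·6 + 13)/6 = 42/6 = 7

Forward pass:
ES_Concept design = 0; EF_Concept design = 7
ES_Prototype build = 0; EF_Prototype build = 8
ES_User testing = 0; EF_User testing = 13
ES_Tooling = 0; EF_Tooling = 11
ES_Supplier sourcing = 8; EF_Supplier sourcing = 8+11 = 19
ES_Pilot run = max(EF_Concept design=7, EF_Tooling=11) = 11; EF_Pilot run = 11+5 = 16
ES_QA = max(EF_User testing=13, EF_Supplier sourcing=19) = 19; EF_QA = 19+12 = 31
ES_Packaging design = 19; EF_Packaging design = 19+11 = 30
ES_Regulatory filing = max(EF_Tooling=11, EF_Pilot run=16, EF_QA=31, EF_Packaging design=30) = 31; EF_Regulatory filing = 31+7 = 38
Expected project duration μ = 38 days. Critical path: Prototype build → Supplier sourcing → QA → Regulatory filing.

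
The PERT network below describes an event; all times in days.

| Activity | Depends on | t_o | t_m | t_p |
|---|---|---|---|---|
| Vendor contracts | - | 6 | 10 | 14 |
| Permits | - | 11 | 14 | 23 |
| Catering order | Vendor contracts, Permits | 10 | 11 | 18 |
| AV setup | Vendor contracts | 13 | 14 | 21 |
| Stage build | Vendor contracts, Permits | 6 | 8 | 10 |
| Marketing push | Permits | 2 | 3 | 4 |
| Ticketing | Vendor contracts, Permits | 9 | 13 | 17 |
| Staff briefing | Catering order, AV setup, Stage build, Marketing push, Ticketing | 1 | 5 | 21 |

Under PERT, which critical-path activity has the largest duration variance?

te_Vendor contracts = (6 + 4·10 + 14)/6 = 60/6 = 10; σ²_Vendor contracts = ((14−6)/6)² = 1.778
te_Permits = (11 + 4·14 + 23)/6 = 90/6 = 15; σ²_Permits = ((23−11)/6)² = 4.000
te_Catering order = (10 + 4·11 + 18)/6 = 72/6 = 12; σ²_Catering order = ((18−10)/6)² = 1.778
te_AV setup = (13 + 4·14 + 21)/6 = 90/6 = 15; σ²_AV setup = ((21−13)/6)² = 1.778
te_Stage build = (6 + 4·8 + 10)/6 = 48/6 = 8; σ²_Stage build = ((10−6)/6)² = 0.444
te_Marketing push = (2 + 4·3 + 4)/6 = 18/6 = 3; σ²_Marketing push = ((4−2)/6)² = 0.111
te_Ticketing = (9 + 4·13 + 17)/6 = 78/6 = 13; σ²_Ticketing = ((17−9)/6)² = 1.778
te_Staff briefing = (1 + 4·5 + 21)/6 = 42/6 = 7; σ²_Staff briefing = ((21−1)/6)² = 11.111

Forward pass:
ES_Vendor contracts = 0; EF_Vendor contracts = 10
ES_Permits = 0; EF_Permits = 15
ES_Catering order = max(EF_Vendor contracts=10, EF_Permits=15) = 15; EF_Catering order = 15+12 = 27
ES_AV setup = 10; EF_AV setup = 10+15 = 25
ES_Stage build = max(EF_Vendor contracts=10, EF_Permits=15) = 15; EF_Stage build = 15+8 = 23
ES_Marketing push = 15; EF_Marketing push = 15+3 = 18
ES_Ticketing = max(EF_Vendor contracts=10, EF_Permits=15) = 15; EF_Ticketing = 15+13 = 28
ES_Staff briefing = max(EF_Catering order=27, EF_AV setup=25, EF_Stage build=23, EF_Marketing push=18, EF_Ticketing=28) = 28; EF_Staff briefing = 28+7 = 35
Expected project duration μ = 35 days. Critical path: Permits → Ticketing → Staff briefing.

Variances on critical path: σ²_Permits=4.000, σ²_Ticketing=1.778, σ²_Staff briefing=11.111.
Largest is σ²_Staff briefing = 11.111.

Staff briefing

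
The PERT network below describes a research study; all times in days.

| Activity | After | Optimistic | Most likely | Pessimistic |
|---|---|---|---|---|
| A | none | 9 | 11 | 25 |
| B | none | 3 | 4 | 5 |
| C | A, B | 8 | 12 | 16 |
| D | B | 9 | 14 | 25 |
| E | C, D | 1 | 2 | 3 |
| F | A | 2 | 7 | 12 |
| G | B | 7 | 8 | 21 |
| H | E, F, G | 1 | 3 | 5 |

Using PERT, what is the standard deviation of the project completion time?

3.07 days

te_A = (9 + 4·11 + 25)/6 = 78/6 = 13; σ²_A = ((25−9)/6)² = 7.111
te_B = (3 + 4·4 + 5)/6 = 24/6 = 4; σ²_B = ((5−3)/6)² = 0.111
te_C = (8 + 4·12 + 16)/6 = 72/6 = 12; σ²_C = ((16−8)/6)² = 1.778
te_D = (9 + 4·14 + 25)/6 = 90/6 = 15; σ²_D = ((25−9)/6)² = 7.111
te_E = (1 + 4·2 + 3)/6 = 12/6 = 2; σ²_E = ((3−1)/6)² = 0.111
te_F = (2 + 4·7 + 12)/6 = 42/6 = 7; σ²_F = ((12−2)/6)² = 2.778
te_G = (7 + 4·8 + 21)/6 = 60/6 = 10; σ²_G = ((21−7)/6)² = 5.444
te_H = (1 + 4·3 + 5)/6 = 18/6 = 3; σ²_H = ((5−1)/6)² = 0.444

Forward pass:
ES_A = 0; EF_A = 13
ES_B = 0; EF_B = 4
ES_C = max(EF_A=13, EF_B=4) = 13; EF_C = 13+12 = 25
ES_D = 4; EF_D = 4+15 = 19
ES_E = max(EF_C=25, EF_D=19) = 25; EF_E = 25+2 = 27
ES_F = 13; EF_F = 13+7 = 20
ES_G = 4; EF_G = 4+10 = 14
ES_H = max(EF_E=27, EF_F=20, EF_G=14) = 27; EF_H = 27+3 = 30
Expected project duration μ = 30 days. Critical path: A → C → E → H.

Variance along critical path = 7.111 + 1.778 + 0.111 + 0.444 = 9.444
σ = √9.444 = 3.073 days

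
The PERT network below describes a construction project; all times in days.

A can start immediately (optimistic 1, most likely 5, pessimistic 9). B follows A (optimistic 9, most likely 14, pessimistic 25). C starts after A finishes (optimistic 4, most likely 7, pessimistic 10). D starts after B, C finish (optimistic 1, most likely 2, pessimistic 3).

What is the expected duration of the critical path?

22 days

te_A = (1 + 4·5 + 9)/6 = 30/6 = 5
te_B = (9 + 4·14 + 25)/6 = 90/6 = 15
te_C = (4 + 4·7 + 10)/6 = 42/6 = 7
te_D = (1 + 4·2 + 3)/6 = 12/6 = 2

Forward pass:
ES_A = 0; EF_A = 5
ES_B = 5; EF_B = 5+15 = 20
ES_C = 5; EF_C = 5+7 = 12
ES_D = max(EF_B=20, EF_C=12) = 20; EF_D = 20+2 = 22
Expected project duration μ = 22 days. Critical path: A → B → D.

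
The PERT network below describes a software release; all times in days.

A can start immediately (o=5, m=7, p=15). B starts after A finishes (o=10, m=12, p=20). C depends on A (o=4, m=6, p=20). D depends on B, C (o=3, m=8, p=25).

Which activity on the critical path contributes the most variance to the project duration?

D

te_A = (5 + 4·7 + 15)/6 = 48/6 = 8; σ²_A = ((15−5)/6)² = 2.778
te_B = (10 + 4·12 + 20)/6 = 78/6 = 13; σ²_B = ((20−10)/6)² = 2.778
te_C = (4 + 4·6 + 20)/6 = 48/6 = 8; σ²_C = ((20−4)/6)² = 7.111
te_D = (3 + 4·8 + 25)/6 = 60/6 = 10; σ²_D = ((25−3)/6)² = 13.444

Forward pass:
ES_A = 0; EF_A = 8
ES_B = 8; EF_B = 8+13 = 21
ES_C = 8; EF_C = 8+8 = 16
ES_D = max(EF_B=21, EF_C=16) = 21; EF_D = 21+10 = 31
Expected project duration μ = 31 days. Critical path: A → B → D.

Variances on critical path: σ²_A=2.778, σ²_B=2.778, σ²_D=13.444.
Largest is σ²_D = 13.444.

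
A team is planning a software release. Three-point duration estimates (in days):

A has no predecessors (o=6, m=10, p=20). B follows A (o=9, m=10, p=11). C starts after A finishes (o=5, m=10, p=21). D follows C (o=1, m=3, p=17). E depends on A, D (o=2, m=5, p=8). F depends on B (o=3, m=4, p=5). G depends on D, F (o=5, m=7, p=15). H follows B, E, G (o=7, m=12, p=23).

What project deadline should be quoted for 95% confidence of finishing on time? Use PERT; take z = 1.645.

te_A = (6 + 4·10 + 20)/6 = 66/6 = 11; σ²_A = ((20−6)/6)² = 5.444
te_B = (9 + 4·10 + 11)/6 = 60/6 = 10; σ²_B = ((11−9)/6)² = 0.111
te_C = (5 + 4·10 + 21)/6 = 66/6 = 11; σ²_C = ((21−5)/6)² = 7.111
te_D = (1 + 4·3 + 17)/6 = 30/6 = 5; σ²_D = ((17−1)/6)² = 7.111
te_E = (2 + 4·5 + 8)/6 = 30/6 = 5; σ²_E = ((8−2)/6)² = 1.000
te_F = (3 + 4·4 + 5)/6 = 24/6 = 4; σ²_F = ((5−3)/6)² = 0.111
te_G = (5 + 4·7 + 15)/6 = 48/6 = 8; σ²_G = ((15−5)/6)² = 2.778
te_H = (7 + 4·12 + 23)/6 = 78/6 = 13; σ²_H = ((23−7)/6)² = 7.111

Forward pass:
ES_A = 0; EF_A = 11
ES_B = 11; EF_B = 11+10 = 21
ES_C = 11; EF_C = 11+11 = 22
ES_D = 22; EF_D = 22+5 = 27
ES_E = max(EF_A=11, EF_D=27) = 27; EF_E = 27+5 = 32
ES_F = 21; EF_F = 21+4 = 25
ES_G = max(EF_D=27, EF_F=25) = 27; EF_G = 27+8 = 35
ES_H = max(EF_B=21, EF_E=32, EF_G=35) = 35; EF_H = 35+13 = 48
Expected project duration μ = 48 days. Critical path: A → C → D → G → H.

Variance along critical path = 5.444 + 7.111 + 7.111 + 2.778 + 7.111 = 29.556; σ = 5.437 days.
D = μ + z·σ = 48 + 1.645·5.437 = 56.9 days

56.9 days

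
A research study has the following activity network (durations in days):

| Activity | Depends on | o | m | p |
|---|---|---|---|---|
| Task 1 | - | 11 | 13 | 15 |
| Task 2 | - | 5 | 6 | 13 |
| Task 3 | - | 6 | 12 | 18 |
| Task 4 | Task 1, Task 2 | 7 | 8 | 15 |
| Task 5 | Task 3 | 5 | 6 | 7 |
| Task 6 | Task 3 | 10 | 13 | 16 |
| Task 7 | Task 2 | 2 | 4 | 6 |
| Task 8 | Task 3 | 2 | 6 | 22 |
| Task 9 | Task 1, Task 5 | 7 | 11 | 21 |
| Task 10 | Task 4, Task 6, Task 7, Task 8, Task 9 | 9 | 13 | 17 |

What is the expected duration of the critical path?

43 days

te_Task 1 = (11 + 4·13 + 15)/6 = 78/6 = 13
te_Task 2 = (5 + 4·6 + 13)/6 = 42/6 = 7
te_Task 3 = (6 + 4·12 + 18)/6 = 72/6 = 12
te_Task 4 = (7 + 4·8 + 15)/6 = 54/6 = 9
te_Task 5 = (5 + 4·6 + 7)/6 = 36/6 = 6
te_Task 6 = (10 + 4·13 + 16)/6 = 78/6 = 13
te_Task 7 = (2 + 4·4 + 6)/6 = 24/6 = 4
te_Task 8 = (2 + 4·6 + 22)/6 = 48/6 = 8
te_Task 9 = (7 + 4·11 + 21)/6 = 72/6 = 12
te_Task 10 = (9 + 4·13 + 17)/6 = 78/6 = 13

Forward pass:
ES_Task 1 = 0; EF_Task 1 = 13
ES_Task 2 = 0; EF_Task 2 = 7
ES_Task 3 = 0; EF_Task 3 = 12
ES_Task 4 = max(EF_Task 1=13, EF_Task 2=7) = 13; EF_Task 4 = 13+9 = 22
ES_Task 5 = 12; EF_Task 5 = 12+6 = 18
ES_Task 6 = 12; EF_Task 6 = 12+13 = 25
ES_Task 7 = 7; EF_Task 7 = 7+4 = 11
ES_Task 8 = 12; EF_Task 8 = 12+8 = 20
ES_Task 9 = max(EF_Task 1=13, EF_Task 5=18) = 18; EF_Task 9 = 18+12 = 30
ES_Task 10 = max(EF_Task 4=22, EF_Task 6=25, EF_Task 7=11, EF_Task 8=20, EF_Task 9=30) = 30; EF_Task 10 = 30+13 = 43
Expected project duration μ = 43 days. Critical path: Task 3 → Task 5 → Task 9 → Task 10.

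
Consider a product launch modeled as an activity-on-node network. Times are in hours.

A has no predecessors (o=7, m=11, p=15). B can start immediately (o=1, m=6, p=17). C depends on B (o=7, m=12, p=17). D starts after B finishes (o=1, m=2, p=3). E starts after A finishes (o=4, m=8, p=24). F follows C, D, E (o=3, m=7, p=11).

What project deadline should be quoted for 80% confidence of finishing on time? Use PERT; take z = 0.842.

31.2 hours

te_A = (7 + 4·11 + 15)/6 = 66/6 = 11; σ²_A = ((15−7)/6)² = 1.778
te_B = (1 + 4·6 + 17)/6 = 42/6 = 7; σ²_B = ((17−1)/6)² = 7.111
te_C = (7 + 4·12 + 17)/6 = 72/6 = 12; σ²_C = ((17−7)/6)² = 2.778
te_D = (1 + 4·2 + 3)/6 = 12/6 = 2; σ²_D = ((3−1)/6)² = 0.111
te_E = (4 + 4·8 + 24)/6 = 60/6 = 10; σ²_E = ((24−4)/6)² = 11.111
te_F = (3 + 4·7 + 11)/6 = 42/6 = 7; σ²_F = ((11−3)/6)² = 1.778

Forward pass:
ES_A = 0; EF_A = 11
ES_B = 0; EF_B = 7
ES_C = 7; EF_C = 7+12 = 19
ES_D = 7; EF_D = 7+2 = 9
ES_E = 11; EF_E = 11+10 = 21
ES_F = max(EF_C=19, EF_D=9, EF_E=21) = 21; EF_F = 21+7 = 28
Expected project duration μ = 28 hours. Critical path: A → E → F.

Variance along critical path = 1.778 + 11.111 + 1.778 = 14.667; σ = 3.830 hours.
D = μ + z·σ = 28 + 0.842·3.830 = 31.2 hours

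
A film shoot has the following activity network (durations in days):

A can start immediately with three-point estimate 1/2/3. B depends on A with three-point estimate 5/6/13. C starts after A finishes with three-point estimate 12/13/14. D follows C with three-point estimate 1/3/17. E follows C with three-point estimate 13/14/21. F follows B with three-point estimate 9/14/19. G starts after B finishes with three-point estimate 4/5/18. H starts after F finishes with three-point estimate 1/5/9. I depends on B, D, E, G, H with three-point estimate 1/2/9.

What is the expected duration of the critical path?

te_A = (1 + 4·2 + 3)/6 = 12/6 = 2
te_B = (5 + 4·6 + 13)/6 = 42/6 = 7
te_C = (12 + 4·13 + 14)/6 = 78/6 = 13
te_D = (1 + 4·3 + 17)/6 = 30/6 = 5
te_E = (13 + 4·14 + 21)/6 = 90/6 = 15
te_F = (9 + 4·14 + 19)/6 = 84/6 = 14
te_G = (4 + 4·5 + 18)/6 = 42/6 = 7
te_H = (1 + 4·5 + 9)/6 = 30/6 = 5
te_I = (1 + 4·2 + 9)/6 = 18/6 = 3

Forward pass:
ES_A = 0; EF_A = 2
ES_B = 2; EF_B = 2+7 = 9
ES_C = 2; EF_C = 2+13 = 15
ES_D = 15; EF_D = 15+5 = 20
ES_E = 15; EF_E = 15+15 = 30
ES_F = 9; EF_F = 9+14 = 23
ES_G = 9; EF_G = 9+7 = 16
ES_H = 23; EF_H = 23+5 = 28
ES_I = max(EF_B=9, EF_D=20, EF_E=30, EF_G=16, EF_H=28) = 30; EF_I = 30+3 = 33
Expected project duration μ = 33 days. Critical path: A → C → E → I.

33 days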